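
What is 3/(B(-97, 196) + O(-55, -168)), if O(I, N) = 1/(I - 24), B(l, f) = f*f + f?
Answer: 237/3050347 ≈ 7.7696e-5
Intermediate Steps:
B(l, f) = f + f² (B(l, f) = f² + f = f + f²)
O(I, N) = 1/(-24 + I)
3/(B(-97, 196) + O(-55, -168)) = 3/(196*(1 + 196) + 1/(-24 - 55)) = 3/(196*197 + 1/(-79)) = 3/(38612 - 1/79) = 3/(3050347/79) = 3*(79/3050347) = 237/3050347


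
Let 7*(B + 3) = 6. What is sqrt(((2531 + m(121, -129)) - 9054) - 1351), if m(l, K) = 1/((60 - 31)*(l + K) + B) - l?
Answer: 2*I*sqrt(5369286967)/1639 ≈ 89.415*I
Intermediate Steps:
B = -15/7 (B = -3 + (1/7)*6 = -3 + 6/7 = -15/7 ≈ -2.1429)
m(l, K) = 1/(-15/7 + 29*K + 29*l) - l (m(l, K) = 1/((60 - 31)*(l + K) - 15/7) - l = 1/(29*(K + l) - 15/7) - l = 1/((29*K + 29*l) - 15/7) - l = 1/(-15/7 + 29*K + 29*l) - l)
sqrt(((2531 + m(121, -129)) - 9054) - 1351) = sqrt(((2531 + (7 - 203*121**2 + 15*121 - 203*(-129)*121)/(-15 + 203*(-129) + 203*121)) - 9054) - 1351) = sqrt(((2531 + (7 - 203*14641 + 1815 + 3168627)/(-15 - 26187 + 24563)) - 9054) - 1351) = sqrt(((2531 + (7 - 2972123 + 1815 + 3168627)/(-1639)) - 9054) - 1351) = sqrt(((2531 - 1/1639*198326) - 9054) - 1351) = sqrt(((2531 - 198326/1639) - 9054) - 1351) = sqrt((3949983/1639 - 9054) - 1351) = sqrt(-10889523/1639 - 1351) = sqrt(-13103812/1639) = 2*I*sqrt(5369286967)/1639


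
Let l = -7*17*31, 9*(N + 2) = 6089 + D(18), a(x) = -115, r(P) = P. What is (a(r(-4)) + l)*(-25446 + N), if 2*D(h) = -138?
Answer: 282779216/3 ≈ 9.4260e+7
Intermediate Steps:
D(h) = -69 (D(h) = (1/2)*(-138) = -69)
N = 6002/9 (N = -2 + (6089 - 69)/9 = -2 + (1/9)*6020 = -2 + 6020/9 = 6002/9 ≈ 666.89)
l = -3689 (l = -119*31 = -3689)
(a(r(-4)) + l)*(-25446 + N) = (-115 - 3689)*(-25446 + 6002/9) = -3804*(-223012/9) = 282779216/3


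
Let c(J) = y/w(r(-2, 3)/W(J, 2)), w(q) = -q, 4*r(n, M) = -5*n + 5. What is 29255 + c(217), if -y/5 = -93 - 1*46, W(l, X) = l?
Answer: -32887/3 ≈ -10962.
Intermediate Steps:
r(n, M) = 5/4 - 5*n/4 (r(n, M) = (-5*n + 5)/4 = (5 - 5*n)/4 = 5/4 - 5*n/4)
y = 695 (y = -5*(-93 - 1*46) = -5*(-93 - 46) = -5*(-139) = 695)
c(J) = -556*J/3 (c(J) = 695/((-(5/4 - 5/4*(-2))/J)) = 695/((-(5/4 + 5/2)/J)) = 695/((-15/(4*J))) = 695*(-4*J/15) = -556*J/3)
29255 + c(217) = 29255 - 556/3*217 = 29255 - 120652/3 = -32887/3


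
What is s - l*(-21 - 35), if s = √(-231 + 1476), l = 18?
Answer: 1008 + √1245 ≈ 1043.3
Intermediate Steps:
s = √1245 ≈ 35.285
s - l*(-21 - 35) = √1245 - 18*(-21 - 35) = √1245 - 18*(-56) = √1245 - 1*(-1008) = √1245 + 1008 = 1008 + √1245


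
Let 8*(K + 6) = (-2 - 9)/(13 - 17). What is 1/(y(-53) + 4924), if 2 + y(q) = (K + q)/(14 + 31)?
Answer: 1440/7085803 ≈ 0.00020322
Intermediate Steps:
K = -181/32 (K = -6 + ((-2 - 9)/(13 - 17))/8 = -6 + (-11/(-4))/8 = -6 + (-11*(-¼))/8 = -6 + (⅛)*(11/4) = -6 + 11/32 = -181/32 ≈ -5.6563)
y(q) = -3061/1440 + q/45 (y(q) = -2 + (-181/32 + q)/(14 + 31) = -2 + (-181/32 + q)/45 = -2 + (-181/32 + q)*(1/45) = -2 + (-181/1440 + q/45) = -3061/1440 + q/45)
1/(y(-53) + 4924) = 1/((-3061/1440 + (1/45)*(-53)) + 4924) = 1/((-3061/1440 - 53/45) + 4924) = 1/(-4757/1440 + 4924) = 1/(7085803/1440) = 1440/7085803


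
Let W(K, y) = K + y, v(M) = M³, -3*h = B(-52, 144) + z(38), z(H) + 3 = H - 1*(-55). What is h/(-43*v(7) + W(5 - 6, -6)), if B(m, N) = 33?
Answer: 41/14756 ≈ 0.0027785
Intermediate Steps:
z(H) = 52 + H (z(H) = -3 + (H - 1*(-55)) = -3 + (H + 55) = -3 + (55 + H) = 52 + H)
h = -41 (h = -(33 + (52 + 38))/3 = -(33 + 90)/3 = -⅓*123 = -41)
h/(-43*v(7) + W(5 - 6, -6)) = -41/(-43*7³ + ((5 - 6) - 6)) = -41/(-43*343 + (-1 - 6)) = -41/(-14749 - 7) = -41/(-14756) = -41*(-1/14756) = 41/14756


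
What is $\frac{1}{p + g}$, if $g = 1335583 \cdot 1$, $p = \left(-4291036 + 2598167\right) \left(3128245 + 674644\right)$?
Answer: $- \frac{1}{6437791562958} \approx -1.5533 \cdot 10^{-13}$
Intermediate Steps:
$p = -6437792898541$ ($p = \left(-1692869\right) 3802889 = -6437792898541$)
$g = 1335583$
$\frac{1}{p + g} = \frac{1}{-6437792898541 + 1335583} = \frac{1}{-6437791562958} = - \frac{1}{6437791562958}$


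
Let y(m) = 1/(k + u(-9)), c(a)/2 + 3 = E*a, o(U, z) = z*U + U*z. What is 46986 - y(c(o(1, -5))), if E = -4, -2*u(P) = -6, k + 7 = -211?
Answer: 10101991/215 ≈ 46986.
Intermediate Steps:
k = -218 (k = -7 - 211 = -218)
u(P) = 3 (u(P) = -½*(-6) = 3)
o(U, z) = 2*U*z (o(U, z) = U*z + U*z = 2*U*z)
c(a) = -6 - 8*a (c(a) = -6 + 2*(-4*a) = -6 - 8*a)
y(m) = -1/215 (y(m) = 1/(-218 + 3) = 1/(-215) = -1/215)
46986 - y(c(o(1, -5))) = 46986 - 1*(-1/215) = 46986 + 1/215 = 10101991/215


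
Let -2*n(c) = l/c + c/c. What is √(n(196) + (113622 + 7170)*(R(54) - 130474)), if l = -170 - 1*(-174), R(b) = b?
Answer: I*√771930939385/7 ≈ 1.2551e+5*I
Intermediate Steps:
l = 4 (l = -170 + 174 = 4)
n(c) = -½ - 2/c (n(c) = -(4/c + c/c)/2 = -(4/c + 1)/2 = -(1 + 4/c)/2 = -½ - 2/c)
√(n(196) + (113622 + 7170)*(R(54) - 130474)) = √((½)*(-4 - 1*196)/196 + (113622 + 7170)*(54 - 130474)) = √((½)*(1/196)*(-4 - 196) + 120792*(-130420)) = √((½)*(1/196)*(-200) - 15753692640) = √(-25/49 - 15753692640) = √(-771930939385/49) = I*√771930939385/7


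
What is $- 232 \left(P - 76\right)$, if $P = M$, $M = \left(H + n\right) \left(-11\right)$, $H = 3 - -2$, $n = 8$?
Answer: $50808$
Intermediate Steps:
$H = 5$ ($H = 3 + 2 = 5$)
$M = -143$ ($M = \left(5 + 8\right) \left(-11\right) = 13 \left(-11\right) = -143$)
$P = -143$
$- 232 \left(P - 76\right) = - 232 \left(-143 - 76\right) = \left(-232\right) \left(-219\right) = 50808$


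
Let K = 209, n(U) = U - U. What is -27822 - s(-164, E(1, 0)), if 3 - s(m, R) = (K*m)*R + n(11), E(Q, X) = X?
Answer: -27825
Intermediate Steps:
n(U) = 0
s(m, R) = 3 - 209*R*m (s(m, R) = 3 - ((209*m)*R + 0) = 3 - (209*R*m + 0) = 3 - 209*R*m)
-27822 - s(-164, E(1, 0)) = -27822 - (3 - 209*0*(-164)) = -27822 - (3 + 0) = -27822 - 1*3 = -27822 - 3 = -27825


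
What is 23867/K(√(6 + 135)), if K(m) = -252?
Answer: -23867/252 ≈ -94.710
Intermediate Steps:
23867/K(√(6 + 135)) = 23867/(-252) = 23867*(-1/252) = -23867/252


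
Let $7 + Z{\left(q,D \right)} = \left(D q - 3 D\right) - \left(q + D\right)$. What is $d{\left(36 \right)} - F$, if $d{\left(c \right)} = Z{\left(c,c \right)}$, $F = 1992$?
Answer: $-883$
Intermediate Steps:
$Z{\left(q,D \right)} = -7 - q - 4 D + D q$ ($Z{\left(q,D \right)} = -7 - \left(q + 4 D - D q\right) = -7 - q - 4 D + D q$)
$d{\left(c \right)} = -7 + c^{2} - 5 c$ ($d{\left(c \right)} = -7 - c - 4 c + c c = -7 - c - 4 c + c^{2} = -7 + c^{2} - 5 c$)
$d{\left(36 \right)} - F = \left(-7 + 36^{2} - 180\right) - 1992 = \left(-7 + 1296 - 180\right) - 1992 = 1109 - 1992 = -883$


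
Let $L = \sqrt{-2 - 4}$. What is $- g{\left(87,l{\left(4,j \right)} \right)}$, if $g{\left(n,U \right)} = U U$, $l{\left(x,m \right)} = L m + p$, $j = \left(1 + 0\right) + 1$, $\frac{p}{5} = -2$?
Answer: $-76 + 40 i \sqrt{6} \approx -76.0 + 97.98 i$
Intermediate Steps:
$p = -10$ ($p = 5 \left(-2\right) = -10$)
$j = 2$ ($j = 1 + 1 = 2$)
$L = i \sqrt{6}$ ($L = \sqrt{-6} = i \sqrt{6} \approx 2.4495 i$)
$l{\left(x,m \right)} = -10 + i m \sqrt{6}$ ($l{\left(x,m \right)} = i \sqrt{6} m - 10 = i m \sqrt{6} - 10 = -10 + i m \sqrt{6}$)
$g{\left(n,U \right)} = U^{2}$
$- g{\left(87,l{\left(4,j \right)} \right)} = - \left(-10 + i 2 \sqrt{6}\right)^{2} = - \left(-10 + 2 i \sqrt{6}\right)^{2}$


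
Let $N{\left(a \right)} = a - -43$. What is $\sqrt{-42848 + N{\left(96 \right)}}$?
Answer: $i \sqrt{42709} \approx 206.66 i$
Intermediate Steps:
$N{\left(a \right)} = 43 + a$ ($N{\left(a \right)} = a + 43 = 43 + a$)
$\sqrt{-42848 + N{\left(96 \right)}} = \sqrt{-42848 + \left(43 + 96\right)} = \sqrt{-42848 + 139} = \sqrt{-42709} = i \sqrt{42709}$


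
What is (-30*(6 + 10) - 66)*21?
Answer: -11466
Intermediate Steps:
(-30*(6 + 10) - 66)*21 = (-30*16 - 66)*21 = (-480 - 66)*21 = -546*21 = -11466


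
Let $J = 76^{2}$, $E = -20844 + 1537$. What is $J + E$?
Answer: $-13531$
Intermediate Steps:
$E = -19307$
$J = 5776$
$J + E = 5776 - 19307 = -13531$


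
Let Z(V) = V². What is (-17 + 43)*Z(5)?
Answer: 650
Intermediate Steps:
(-17 + 43)*Z(5) = (-17 + 43)*5² = 26*25 = 650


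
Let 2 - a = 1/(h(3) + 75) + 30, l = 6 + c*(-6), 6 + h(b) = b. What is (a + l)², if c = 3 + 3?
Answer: 17447329/5184 ≈ 3365.6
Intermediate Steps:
c = 6
h(b) = -6 + b
l = -30 (l = 6 + 6*(-6) = 6 - 36 = -30)
a = -2017/72 (a = 2 - (1/((-6 + 3) + 75) + 30) = 2 - (1/(-3 + 75) + 30) = 2 - (1/72 + 30) = 2 - 1*2161/72 = 2 - 2161/72 = -2017/72 ≈ -28.014)
(a + l)² = (-2017/72 - 30)² = (-4177/72)² = 17447329/5184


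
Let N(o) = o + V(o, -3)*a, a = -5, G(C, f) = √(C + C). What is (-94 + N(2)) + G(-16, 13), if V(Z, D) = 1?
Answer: -97 + 4*I*√2 ≈ -97.0 + 5.6569*I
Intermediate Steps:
G(C, f) = √2*√C (G(C, f) = √(2*C) = √2*√C)
N(o) = -5 + o (N(o) = o + 1*(-5) = o - 5 = -5 + o)
(-94 + N(2)) + G(-16, 13) = (-94 + (-5 + 2)) + √2*√(-16) = (-94 - 3) + √2*(4*I) = -97 + 4*I*√2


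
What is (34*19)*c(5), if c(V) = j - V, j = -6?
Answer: -7106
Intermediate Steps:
c(V) = -6 - V
(34*19)*c(5) = (34*19)*(-6 - 1*5) = 646*(-6 - 5) = 646*(-11) = -7106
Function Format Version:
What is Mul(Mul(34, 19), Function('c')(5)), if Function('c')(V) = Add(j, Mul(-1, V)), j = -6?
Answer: -7106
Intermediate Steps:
Function('c')(V) = Add(-6, Mul(-1, V))
Mul(Mul(34, 19), Function('c')(5)) = Mul(Mul(34, 19), Add(-6, Mul(-1, 5))) = Mul(646, Add(-6, -5)) = Mul(646, -11) = -7106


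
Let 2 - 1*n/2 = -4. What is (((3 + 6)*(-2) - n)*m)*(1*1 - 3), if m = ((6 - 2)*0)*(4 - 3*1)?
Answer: 0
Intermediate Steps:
n = 12 (n = 4 - 2*(-4) = 4 + 8 = 12)
m = 0 (m = (4*0)*(4 - 3) = 0*1 = 0)
(((3 + 6)*(-2) - n)*m)*(1*1 - 3) = (((3 + 6)*(-2) - 1*12)*0)*(1*1 - 3) = ((9*(-2) - 12)*0)*(1 - 3) = ((-18 - 12)*0)*(-2) = -30*0*(-2) = 0*(-2) = 0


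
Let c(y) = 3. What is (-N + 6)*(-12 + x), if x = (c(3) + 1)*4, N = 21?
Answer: -60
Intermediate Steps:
x = 16 (x = (3 + 1)*4 = 4*4 = 16)
(-N + 6)*(-12 + x) = (-1*21 + 6)*(-12 + 16) = (-21 + 6)*4 = -15*4 = -60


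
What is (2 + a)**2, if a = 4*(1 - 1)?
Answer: 4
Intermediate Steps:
a = 0 (a = 4*0 = 0)
(2 + a)**2 = (2 + 0)**2 = 2**2 = 4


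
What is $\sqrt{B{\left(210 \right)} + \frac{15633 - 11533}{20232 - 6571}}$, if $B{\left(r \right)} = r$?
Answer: $\frac{\sqrt{39246823510}}{13661} \approx 14.502$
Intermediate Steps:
$\sqrt{B{\left(210 \right)} + \frac{15633 - 11533}{20232 - 6571}} = \sqrt{210 + \frac{15633 - 11533}{20232 - 6571}} = \sqrt{210 + \frac{4100}{13661}} = \sqrt{\frac{2872910}{13661}} = \frac{\sqrt{39246823510}}{13661}$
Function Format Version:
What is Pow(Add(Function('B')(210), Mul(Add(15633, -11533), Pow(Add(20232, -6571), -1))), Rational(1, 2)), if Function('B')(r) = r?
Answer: Mul(Rational(1, 13661), Pow(39246823510, Rational(1, 2))) ≈ 14.502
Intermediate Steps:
Pow(Add(Function('B')(210), Mul(Add(15633, -11533), Pow(Add(20232, -6571), -1))), Rational(1, 2)) = Pow(Add(210, Mul(Add(15633, -11533), Pow(Add(20232, -6571), -1))), Rational(1, 2)) = Pow(Add(210, Mul(4100, Pow(13661, -1))), Rational(1, 2)) = Pow(Add(210, Mul(4100, Rational(1, 13661))), Rational(1, 2)) = Pow(Add(210, Rational(4100, 13661)), Rational(1, 2)) = Pow(Rational(2872910, 13661), Rational(1, 2)) = Mul(Rational(1, 13661), Pow(39246823510, Rational(1, 2)))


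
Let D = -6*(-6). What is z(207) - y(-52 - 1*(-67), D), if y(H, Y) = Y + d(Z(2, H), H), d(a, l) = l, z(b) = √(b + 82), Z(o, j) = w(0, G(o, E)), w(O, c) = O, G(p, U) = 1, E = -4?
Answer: -34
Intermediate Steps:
Z(o, j) = 0
z(b) = √(82 + b)
D = 36
y(H, Y) = H + Y (y(H, Y) = Y + H = H + Y)
z(207) - y(-52 - 1*(-67), D) = √(82 + 207) - ((-52 - 1*(-67)) + 36) = √289 - ((-52 + 67) + 36) = 17 - (15 + 36) = 17 - 1*51 = 17 - 51 = -34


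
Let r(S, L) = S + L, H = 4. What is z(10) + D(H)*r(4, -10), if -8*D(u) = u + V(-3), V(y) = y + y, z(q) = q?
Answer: 17/2 ≈ 8.5000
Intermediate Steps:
V(y) = 2*y
D(u) = ¾ - u/8 (D(u) = -(u + 2*(-3))/8 = -(u - 6)/8 = -(-6 + u)/8 = ¾ - u/8)
r(S, L) = L + S
z(10) + D(H)*r(4, -10) = 10 + (¾ - ⅛*4)*(-10 + 4) = 10 + (¾ - ½)*(-6) = 10 + (¼)*(-6) = 10 - 3/2 = 17/2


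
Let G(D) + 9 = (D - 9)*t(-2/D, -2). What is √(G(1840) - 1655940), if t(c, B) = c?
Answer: I*√350399229530/460 ≈ 1286.8*I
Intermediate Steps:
G(D) = -9 - 2*(-9 + D)/D (G(D) = -9 + (D - 9)*(-2/D) = -9 + (-9 + D)*(-2/D) = -9 - 2*(-9 + D)/D)
√(G(1840) - 1655940) = √((-11 + 18/1840) - 1655940) = √((-11 + 18*(1/1840)) - 1655940) = √((-11 + 9/920) - 1655940) = √(-10111/920 - 1655940) = √(-1523474911/920) = I*√350399229530/460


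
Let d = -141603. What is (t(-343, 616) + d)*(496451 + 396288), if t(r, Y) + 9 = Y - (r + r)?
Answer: -125260209090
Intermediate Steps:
t(r, Y) = -9 + Y - 2*r (t(r, Y) = -9 + (Y - (r + r)) = -9 + (Y - 2*r) = -9 + Y - 2*r)
(t(-343, 616) + d)*(496451 + 396288) = ((-9 + 616 - 2*(-343)) - 141603)*(496451 + 396288) = ((-9 + 616 + 686) - 141603)*892739 = (1293 - 141603)*892739 = -140310*892739 = -125260209090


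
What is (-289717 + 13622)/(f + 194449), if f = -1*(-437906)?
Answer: -55219/126471 ≈ -0.43661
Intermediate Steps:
f = 437906
(-289717 + 13622)/(f + 194449) = (-289717 + 13622)/(437906 + 194449) = -276095/632355 = -276095*1/632355 = -55219/126471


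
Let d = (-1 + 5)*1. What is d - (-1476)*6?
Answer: 8860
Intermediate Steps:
d = 4 (d = 4*1 = 4)
d - (-1476)*6 = 4 - (-1476)*6 = 4 - 123*(-72) = 4 + 8856 = 8860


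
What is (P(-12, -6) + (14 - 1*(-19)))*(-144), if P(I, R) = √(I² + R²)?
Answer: -4752 - 864*√5 ≈ -6684.0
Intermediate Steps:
(P(-12, -6) + (14 - 1*(-19)))*(-144) = (√((-12)² + (-6)²) + (14 - 1*(-19)))*(-144) = (√(144 + 36) + (14 + 19))*(-144) = (√180 + 33)*(-144) = (6*√5 + 33)*(-144) = (33 + 6*√5)*(-144) = -4752 - 864*√5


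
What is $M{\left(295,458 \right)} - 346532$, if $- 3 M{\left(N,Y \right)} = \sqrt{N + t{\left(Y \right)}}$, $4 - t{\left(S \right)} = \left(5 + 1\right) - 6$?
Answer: $-346532 - \frac{\sqrt{299}}{3} \approx -3.4654 \cdot 10^{5}$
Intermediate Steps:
$t{\left(S \right)} = 4$ ($t{\left(S \right)} = 4 - \left(\left(5 + 1\right) - 6\right) = 4 - \left(6 - 6\right) = 4 - 0 = 4 + 0 = 4$)
$M{\left(N,Y \right)} = - \frac{\sqrt{4 + N}}{3}$ ($M{\left(N,Y \right)} = - \frac{\sqrt{N + 4}}{3} = - \frac{\sqrt{4 + N}}{3}$)
$M{\left(295,458 \right)} - 346532 = - \frac{\sqrt{4 + 295}}{3} - 346532 = - \frac{\sqrt{299}}{3} - 346532 = -346532 - \frac{\sqrt{299}}{3}$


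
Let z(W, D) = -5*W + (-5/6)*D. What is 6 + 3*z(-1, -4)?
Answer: 31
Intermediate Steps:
z(W, D) = -5*W - 5*D/6 (z(W, D) = -5*W + (-5*⅙)*D = -5*W - 5*D/6)
6 + 3*z(-1, -4) = 6 + 3*(-5*(-1) - ⅚*(-4)) = 6 + 3*(5 + 10/3) = 6 + 3*(25/3) = 6 + 25 = 31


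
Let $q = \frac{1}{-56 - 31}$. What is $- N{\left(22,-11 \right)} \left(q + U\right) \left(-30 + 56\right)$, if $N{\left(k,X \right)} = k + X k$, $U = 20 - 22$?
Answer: $- \frac{1001000}{87} \approx -11506.0$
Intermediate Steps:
$U = -2$ ($U = 20 - 22 = -2$)
$q = - \frac{1}{87}$ ($q = \frac{1}{-87} = - \frac{1}{87} \approx -0.011494$)
$- N{\left(22,-11 \right)} \left(q + U\right) \left(-30 + 56\right) = - 22 \left(1 - 11\right) \left(- \frac{1}{87} - 2\right) \left(-30 + 56\right) = - 22 \left(-10\right) \left(\left(- \frac{175}{87}\right) 26\right) = - \frac{\left(-220\right) \left(-4550\right)}{87} = \left(-1\right) \frac{1001000}{87} = - \frac{1001000}{87}$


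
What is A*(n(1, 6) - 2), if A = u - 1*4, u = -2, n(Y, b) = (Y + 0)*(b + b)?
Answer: -60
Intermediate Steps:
n(Y, b) = 2*Y*b (n(Y, b) = Y*(2*b) = 2*Y*b)
A = -6 (A = -2 - 1*4 = -2 - 4 = -6)
A*(n(1, 6) - 2) = -6*(2*1*6 - 2) = -6*(12 - 2) = -6*10 = -60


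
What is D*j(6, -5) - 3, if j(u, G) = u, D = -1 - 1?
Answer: -15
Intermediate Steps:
D = -2
D*j(6, -5) - 3 = -2*6 - 3 = -12 - 3 = -15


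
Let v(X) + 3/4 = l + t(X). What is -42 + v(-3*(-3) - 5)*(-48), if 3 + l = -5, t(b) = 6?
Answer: 90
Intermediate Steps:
l = -8 (l = -3 - 5 = -8)
v(X) = -11/4 (v(X) = -¾ + (-8 + 6) = -¾ - 2 = -11/4)
-42 + v(-3*(-3) - 5)*(-48) = -42 - 11/4*(-48) = -42 + 132 = 90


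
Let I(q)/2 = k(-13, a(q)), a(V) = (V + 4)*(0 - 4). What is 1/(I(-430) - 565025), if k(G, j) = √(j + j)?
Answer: -565025/319253236993 - 8*√213/319253236993 ≈ -1.7702e-6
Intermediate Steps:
a(V) = -16 - 4*V (a(V) = (4 + V)*(-4) = -16 - 4*V)
k(G, j) = √2*√j (k(G, j) = √(2*j) = √2*√j)
I(q) = 2*√2*√(-16 - 4*q) (I(q) = 2*(√2*√(-16 - 4*q)) = 2*√2*√(-16 - 4*q))
1/(I(-430) - 565025) = 1/(4*√(-8 - 2*(-430)) - 565025) = 1/(4*√(-8 + 860) - 565025) = 1/(4*√852 - 565025) = 1/(4*(2*√213) - 565025) = 1/(8*√213 - 565025) = 1/(-565025 + 8*√213)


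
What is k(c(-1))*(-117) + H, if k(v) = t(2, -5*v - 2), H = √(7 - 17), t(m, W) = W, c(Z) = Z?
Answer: -351 + I*√10 ≈ -351.0 + 3.1623*I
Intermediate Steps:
H = I*√10 (H = √(-10) = I*√10 ≈ 3.1623*I)
k(v) = -2 - 5*v (k(v) = -5*v - 2 = -2 - 5*v)
k(c(-1))*(-117) + H = (-2 - 5*(-1))*(-117) + I*√10 = (-2 + 5)*(-117) + I*√10 = 3*(-117) + I*√10 = -351 + I*√10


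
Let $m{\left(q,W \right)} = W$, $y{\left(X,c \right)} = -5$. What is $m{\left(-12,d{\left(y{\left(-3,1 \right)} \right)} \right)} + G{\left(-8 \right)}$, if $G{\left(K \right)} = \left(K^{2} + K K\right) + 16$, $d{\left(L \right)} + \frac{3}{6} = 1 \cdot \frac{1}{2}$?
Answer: $144$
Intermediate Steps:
$d{\left(L \right)} = 0$ ($d{\left(L \right)} = - \frac{1}{2} + 1 \cdot \frac{1}{2} = - \frac{1}{2} + \frac{1}{2} = 0$)
$G{\left(K \right)} = 16 + 2 K^{2}$ ($G{\left(K \right)} = \left(K^{2} + K^{2}\right) + 16 = 2 K^{2} + 16 = 16 + 2 K^{2}$)
$m{\left(-12,d{\left(y{\left(-3,1 \right)} \right)} \right)} + G{\left(-8 \right)} = 0 + \left(16 + 2 \left(-8\right)^{2}\right) = 0 + \left(16 + 2 \cdot 64\right) = 0 + \left(16 + 128\right) = 0 + 144 = 144$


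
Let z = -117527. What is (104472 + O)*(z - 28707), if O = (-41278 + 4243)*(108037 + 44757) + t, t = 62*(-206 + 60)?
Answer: 827484153526580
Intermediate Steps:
t = -9052 (t = 62*(-146) = -9052)
O = -5658734842 (O = (-41278 + 4243)*(108037 + 44757) - 9052 = -37035*152794 - 9052 = -5658725790 - 9052 = -5658734842)
(104472 + O)*(z - 28707) = (104472 - 5658734842)*(-117527 - 28707) = -5658630370*(-146234) = 827484153526580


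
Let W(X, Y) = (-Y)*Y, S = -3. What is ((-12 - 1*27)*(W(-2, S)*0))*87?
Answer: 0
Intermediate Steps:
W(X, Y) = -Y**2
((-12 - 1*27)*(W(-2, S)*0))*87 = ((-12 - 1*27)*(-1*(-3)**2*0))*87 = ((-12 - 27)*(-1*9*0))*87 = -(-351)*0*87 = -39*0*87 = 0*87 = 0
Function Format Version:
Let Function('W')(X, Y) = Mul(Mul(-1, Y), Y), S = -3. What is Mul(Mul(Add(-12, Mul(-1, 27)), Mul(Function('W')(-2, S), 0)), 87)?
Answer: 0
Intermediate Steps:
Function('W')(X, Y) = Mul(-1, Pow(Y, 2))
Mul(Mul(Add(-12, Mul(-1, 27)), Mul(Function('W')(-2, S), 0)), 87) = Mul(Mul(Add(-12, Mul(-1, 27)), Mul(Mul(-1, Pow(-3, 2)), 0)), 87) = Mul(Mul(Add(-12, -27), Mul(Mul(-1, 9), 0)), 87) = Mul(Mul(-39, Mul(-9, 0)), 87) = Mul(Mul(-39, 0), 87) = Mul(0, 87) = 0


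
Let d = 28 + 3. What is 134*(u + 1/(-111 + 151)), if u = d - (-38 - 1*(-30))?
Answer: 104587/20 ≈ 5229.4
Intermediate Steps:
d = 31
u = 39 (u = 31 - (-38 - 1*(-30)) = 31 - (-38 + 30) = 31 - 1*(-8) = 31 + 8 = 39)
134*(u + 1/(-111 + 151)) = 134*(39 + 1/(-111 + 151)) = 134*(39 + 1/40) = 134*(1561/40) = 104587/20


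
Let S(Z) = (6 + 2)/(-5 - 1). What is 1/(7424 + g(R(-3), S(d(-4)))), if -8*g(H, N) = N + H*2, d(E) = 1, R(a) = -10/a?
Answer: 3/22270 ≈ 0.00013471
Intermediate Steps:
S(Z) = -4/3 (S(Z) = 8/(-6) = 8*(-1/6) = -4/3)
g(H, N) = -H/4 - N/8 (g(H, N) = -(N + H*2)/8 = -(N + 2*H)/8 = -H/4 - N/8)
1/(7424 + g(R(-3), S(d(-4)))) = 1/(7424 + (-(-5)/(2*(-3)) - 1/8*(-4/3))) = 1/(7424 + (-(-5)*(-1)/(2*3) + 1/6)) = 1/(7424 + (-1/4*10/3 + 1/6)) = 1/(7424 + (-5/6 + 1/6)) = 1/(7424 - 2/3) = 1/(22270/3) = 3/22270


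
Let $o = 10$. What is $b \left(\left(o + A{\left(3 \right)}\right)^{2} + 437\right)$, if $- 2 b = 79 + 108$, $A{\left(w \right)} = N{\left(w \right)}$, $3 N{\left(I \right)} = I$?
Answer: $-52173$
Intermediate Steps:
$N{\left(I \right)} = \frac{I}{3}$
$A{\left(w \right)} = \frac{w}{3}$
$b = - \frac{187}{2}$ ($b = - \frac{79 + 108}{2} = \left(- \frac{1}{2}\right) 187 = - \frac{187}{2} \approx -93.5$)
$b \left(\left(o + A{\left(3 \right)}\right)^{2} + 437\right) = - \frac{187 \left(\left(10 + \frac{1}{3} \cdot 3\right)^{2} + 437\right)}{2} = - \frac{187 \left(\left(10 + 1\right)^{2} + 437\right)}{2} = - \frac{187 \left(11^{2} + 437\right)}{2} = - \frac{187 \left(121 + 437\right)}{2} = \left(- \frac{187}{2}\right) 558 = -52173$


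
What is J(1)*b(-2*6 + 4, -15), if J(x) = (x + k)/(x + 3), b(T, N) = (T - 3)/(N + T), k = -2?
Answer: -11/92 ≈ -0.11957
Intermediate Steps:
b(T, N) = (-3 + T)/(N + T)
J(x) = (-2 + x)/(3 + x) (J(x) = (x - 2)/(x + 3) = (-2 + x)/(3 + x))
J(1)*b(-2*6 + 4, -15) = ((-2 + 1)/(3 + 1))*((-3 + (-2*6 + 4))/(-15 + (-2*6 + 4))) = (-1/4)*((-3 + (-12 + 4))/(-15 + (-12 + 4))) = ((1/4)*(-1))*((-3 - 8)/(-15 - 8)) = -(-11)/(4*(-23)) = -(-1)*(-11)/92 = -1/4*11/23 = -11/92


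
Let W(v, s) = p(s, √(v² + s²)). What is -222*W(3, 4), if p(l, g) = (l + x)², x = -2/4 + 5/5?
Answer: -8991/2 ≈ -4495.5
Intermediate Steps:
x = ½ (x = -2*¼ + 5*(⅕) = -½ + 1 = ½ ≈ 0.50000)
p(l, g) = (½ + l)² (p(l, g) = (l + ½)² = (½ + l)²)
W(v, s) = (1 + 2*s)²/4
-222*W(3, 4) = -111*(1 + 2*4)²/2 = -111*(1 + 8)²/2 = -111*9²/2 = -111*81/2 = -222*81/4 = -8991/2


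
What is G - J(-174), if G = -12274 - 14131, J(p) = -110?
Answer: -26295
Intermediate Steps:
G = -26405
G - J(-174) = -26405 - 1*(-110) = -26405 + 110 = -26295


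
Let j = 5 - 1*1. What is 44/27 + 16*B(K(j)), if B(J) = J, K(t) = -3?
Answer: -1252/27 ≈ -46.370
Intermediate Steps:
j = 4 (j = 5 - 1 = 4)
44/27 + 16*B(K(j)) = 44/27 + 16*(-3) = 44*(1/27) - 48 = 44/27 - 48 = -1252/27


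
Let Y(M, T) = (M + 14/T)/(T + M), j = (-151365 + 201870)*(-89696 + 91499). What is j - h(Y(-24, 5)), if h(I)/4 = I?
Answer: 8650748501/95 ≈ 9.1060e+7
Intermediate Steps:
j = 91060515 (j = 50505*1803 = 91060515)
Y(M, T) = (M + 14/T)/(M + T)
h(I) = 4*I
j - h(Y(-24, 5)) = 91060515 - 4*(14 - 24*5)/(5*(-24 + 5)) = 91060515 - 4*(⅕)*(14 - 120)/(-19) = 91060515 - 4*(⅕)*(-1/19)*(-106) = 91060515 - 4*106/95 = 91060515 - 1*424/95 = 91060515 - 424/95 = 8650748501/95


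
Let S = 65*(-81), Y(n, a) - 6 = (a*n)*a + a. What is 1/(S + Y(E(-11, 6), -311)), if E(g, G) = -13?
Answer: -1/1262943 ≈ -7.9180e-7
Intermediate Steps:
Y(n, a) = 6 + a + n*a**2 (Y(n, a) = 6 + ((a*n)*a + a) = 6 + (n*a**2 + a) = 6 + (a + n*a**2) = 6 + a + n*a**2)
S = -5265
1/(S + Y(E(-11, 6), -311)) = 1/(-5265 + (6 - 311 - 13*(-311)**2)) = 1/(-5265 + (6 - 311 - 13*96721)) = 1/(-5265 + (6 - 311 - 1257373)) = 1/(-5265 - 1257678) = 1/(-1262943) = -1/1262943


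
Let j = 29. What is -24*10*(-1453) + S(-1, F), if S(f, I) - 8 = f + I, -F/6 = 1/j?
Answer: 10113077/29 ≈ 3.4873e+5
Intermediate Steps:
F = -6/29 ≈ -0.20690
S(f, I) = 8 + I + f (S(f, I) = 8 + (f + I) = 8 + (I + f) = 8 + I + f)
-24*10*(-1453) + S(-1, F) = -24*10*(-1453) + (8 - 6/29 - 1) = -240*(-1453) + 197/29 = 348720 + 197/29 = 10113077/29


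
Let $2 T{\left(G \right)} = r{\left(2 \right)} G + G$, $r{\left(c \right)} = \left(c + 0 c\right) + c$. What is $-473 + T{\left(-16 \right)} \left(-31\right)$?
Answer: $767$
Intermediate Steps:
$r{\left(c \right)} = 2 c$ ($r{\left(c \right)} = \left(c + 0\right) + c = c + c = 2 c$)
$T{\left(G \right)} = \frac{5 G}{2}$ ($T{\left(G \right)} = \frac{2 \cdot 2 G + G}{2} = \frac{4 G + G}{2} = \frac{5 G}{2}$)
$-473 + T{\left(-16 \right)} \left(-31\right) = -473 + \frac{5}{2} \left(-16\right) \left(-31\right) = -473 - -1240 = -473 + 1240 = 767$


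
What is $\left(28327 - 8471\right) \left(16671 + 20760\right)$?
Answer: $743229936$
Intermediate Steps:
$\left(28327 - 8471\right) \left(16671 + 20760\right) = 19856 \cdot 37431 = 743229936$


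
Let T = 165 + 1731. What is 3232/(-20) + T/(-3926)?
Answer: -1590844/9815 ≈ -162.08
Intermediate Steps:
T = 1896
3232/(-20) + T/(-3926) = 3232/(-20) + 1896/(-3926) = 3232*(-1/20) + 1896*(-1/3926) = -808/5 - 948/1963 = -1590844/9815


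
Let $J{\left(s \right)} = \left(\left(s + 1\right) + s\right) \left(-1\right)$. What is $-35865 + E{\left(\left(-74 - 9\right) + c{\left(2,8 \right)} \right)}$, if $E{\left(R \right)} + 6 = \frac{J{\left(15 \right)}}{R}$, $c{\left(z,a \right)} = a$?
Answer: $- \frac{2690294}{75} \approx -35871.0$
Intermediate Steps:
$J{\left(s \right)} = -1 - 2 s$ ($J{\left(s \right)} = \left(\left(1 + s\right) + s\right) \left(-1\right) = \left(1 + 2 s\right) \left(-1\right) = -1 - 2 s$)
$E{\left(R \right)} = -6 - \frac{31}{R}$ ($E{\left(R \right)} = -6 + \frac{-1 - 30}{R} = -6 - \frac{31}{R}$)
$-35865 + E{\left(\left(-74 - 9\right) + c{\left(2,8 \right)} \right)} = -35865 - \left(6 + \frac{31}{\left(-74 - 9\right) + 8}\right) = -35865 - \left(6 + \frac{31}{-83 + 8}\right) = -35865 - \left(6 + \frac{31}{-75}\right) = -35865 - \frac{419}{75} = - \frac{2690294}{75}$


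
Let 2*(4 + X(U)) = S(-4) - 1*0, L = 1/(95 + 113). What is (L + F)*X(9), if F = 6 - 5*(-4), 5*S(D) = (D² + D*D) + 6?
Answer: -5409/1040 ≈ -5.2010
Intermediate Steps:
L = 1/208 ≈ 0.0048077
S(D) = 6/5 + 2*D²/5 (S(D) = ((D² + D*D) + 6)/5 = ((D² + D²) + 6)/5 = (2*D² + 6)/5 = (6 + 2*D²)/5 = 6/5 + 2*D²/5)
F = 26 (F = 6 + 20 = 26)
X(U) = -⅕ (X(U) = -4 + ((6/5 + (⅖)*(-4)²) - 1*0)/2 = -4 + ((6/5 + (⅖)*16) + 0)/2 = -4 + ((6/5 + 32/5) + 0)/2 = -4 + (38/5 + 0)/2 = -4 + (½)*(38/5) = -4 + 19/5 = -⅕)
(L + F)*X(9) = (1/208 + 26)*(-⅕) = (5409/208)*(-⅕) = -5409/1040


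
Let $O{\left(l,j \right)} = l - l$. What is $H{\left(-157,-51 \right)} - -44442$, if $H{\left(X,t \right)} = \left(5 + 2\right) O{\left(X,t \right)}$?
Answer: $44442$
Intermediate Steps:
$O{\left(l,j \right)} = 0$
$H{\left(X,t \right)} = 0$ ($H{\left(X,t \right)} = \left(5 + 2\right) 0 = 7 \cdot 0 = 0$)
$H{\left(-157,-51 \right)} - -44442 = 0 - -44442 = 0 + 44442 = 44442$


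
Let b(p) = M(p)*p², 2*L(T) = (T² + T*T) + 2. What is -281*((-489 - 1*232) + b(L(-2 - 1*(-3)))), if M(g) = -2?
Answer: 204849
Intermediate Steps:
L(T) = 1 + T² (L(T) = ((T² + T*T) + 2)/2 = ((T² + T²) + 2)/2 = (2*T² + 2)/2 = (2 + 2*T²)/2 = 1 + T²)
b(p) = -2*p²
-281*((-489 - 1*232) + b(L(-2 - 1*(-3)))) = -281*((-489 - 1*232) - 2*(1 + (-2 - 1*(-3))²)²) = -281*((-489 - 232) - 2*(1 + (-2 + 3)²)²) = -281*(-721 - 2*(1 + 1²)²) = -281*(-721 - 2*(1 + 1)²) = -281*(-721 - 2*2²) = -281*(-721 - 2*4) = -281*(-721 - 8) = -281*(-729) = 204849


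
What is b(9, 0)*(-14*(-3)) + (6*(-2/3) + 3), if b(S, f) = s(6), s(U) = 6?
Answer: 251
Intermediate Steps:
b(S, f) = 6
b(9, 0)*(-14*(-3)) + (6*(-2/3) + 3) = 6*(-14*(-3)) + (6*(-2/3) + 3) = 6*42 + (6*(-2*1/3) + 3) = 252 + (6*(-2/3) + 3) = 252 + (-4 + 3) = 252 - 1 = 251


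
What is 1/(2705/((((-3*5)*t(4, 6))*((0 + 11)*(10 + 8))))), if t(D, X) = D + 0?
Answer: -2376/541 ≈ -4.3919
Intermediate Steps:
t(D, X) = D
1/(2705/((((-3*5)*t(4, 6))*((0 + 11)*(10 + 8))))) = 1/(2705/(((-3*5*4)*((0 + 11)*(10 + 8))))) = 1/(2705/(((-15*4)*(11*18)))) = 1/(2705/((-60*198))) = 1/(2705/(-11880)) = 1/(2705*(-1/11880)) = 1/(-541/2376) = -2376/541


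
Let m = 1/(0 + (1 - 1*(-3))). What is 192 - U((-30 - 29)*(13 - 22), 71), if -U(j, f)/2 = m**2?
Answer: 1537/8 ≈ 192.13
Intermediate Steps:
m = 1/4 (m = 1/(0 + (1 + 3)) = 1/(0 + 4) = 1/4 ≈ 0.25000)
U(j, f) = -1/8 (U(j, f) = -2*(1/4)**2 = -2*1/16 = -1/8)
192 - U((-30 - 29)*(13 - 22), 71) = 192 - 1*(-1/8) = 192 + 1/8 = 1537/8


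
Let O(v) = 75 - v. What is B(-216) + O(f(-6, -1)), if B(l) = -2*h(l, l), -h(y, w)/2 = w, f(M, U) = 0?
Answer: -789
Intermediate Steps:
h(y, w) = -2*w
B(l) = 4*l (B(l) = -(-4)*l = 4*l)
B(-216) + O(f(-6, -1)) = 4*(-216) + (75 - 1*0) = -864 + (75 + 0) = -864 + 75 = -789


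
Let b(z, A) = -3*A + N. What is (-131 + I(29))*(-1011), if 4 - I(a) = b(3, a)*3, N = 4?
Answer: -123342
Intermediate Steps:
b(z, A) = 4 - 3*A (b(z, A) = -3*A + 4 = 4 - 3*A)
I(a) = -8 + 9*a (I(a) = 4 - (4 - 3*a)*3 = 4 - (12 - 9*a) = 4 + (-12 + 9*a) = -8 + 9*a)
(-131 + I(29))*(-1011) = (-131 + (-8 + 9*29))*(-1011) = (-131 + (-8 + 261))*(-1011) = (-131 + 253)*(-1011) = 122*(-1011) = -123342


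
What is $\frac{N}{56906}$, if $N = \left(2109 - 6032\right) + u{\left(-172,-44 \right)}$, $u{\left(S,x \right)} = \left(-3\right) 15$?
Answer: $- \frac{1984}{28453} \approx -0.069729$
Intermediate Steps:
$u{\left(S,x \right)} = -45$
$N = -3968$ ($N = \left(2109 - 6032\right) - 45 = -3923 - 45 = -3968$)
$\frac{N}{56906} = - \frac{3968}{56906} = \left(-3968\right) \frac{1}{56906} = - \frac{1984}{28453}$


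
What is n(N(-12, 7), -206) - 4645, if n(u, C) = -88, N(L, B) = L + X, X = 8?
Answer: -4733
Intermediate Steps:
N(L, B) = 8 + L (N(L, B) = L + 8 = 8 + L)
n(N(-12, 7), -206) - 4645 = -88 - 4645 = -4733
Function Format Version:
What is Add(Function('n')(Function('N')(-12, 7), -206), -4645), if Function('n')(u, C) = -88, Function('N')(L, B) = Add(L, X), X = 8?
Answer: -4733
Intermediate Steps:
Function('N')(L, B) = Add(8, L) (Function('N')(L, B) = Add(L, 8) = Add(8, L))
Add(Function('n')(Function('N')(-12, 7), -206), -4645) = Add(-88, -4645) = -4733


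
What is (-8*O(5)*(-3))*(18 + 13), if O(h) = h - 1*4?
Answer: 744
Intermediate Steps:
O(h) = -4 + h (O(h) = h - 4 = -4 + h)
(-8*O(5)*(-3))*(18 + 13) = (-8*(-4 + 5)*(-3))*(18 + 13) = (-8*1*(-3))*31 = -8*(-3)*31 = 24*31 = 744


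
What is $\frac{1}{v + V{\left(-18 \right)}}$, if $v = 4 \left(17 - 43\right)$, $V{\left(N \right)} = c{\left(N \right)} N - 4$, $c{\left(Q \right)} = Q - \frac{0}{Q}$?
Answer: $\frac{1}{216} \approx 0.0046296$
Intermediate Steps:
$c{\left(Q \right)} = Q$ ($c{\left(Q \right)} = Q - 0 = Q + 0 = Q$)
$V{\left(N \right)} = -4 + N^{2}$ ($V{\left(N \right)} = N N - 4 = N^{2} - 4 = -4 + N^{2}$)
$v = -104$ ($v = 4 \left(-26\right) = -104$)
$\frac{1}{v + V{\left(-18 \right)}} = \frac{1}{-104 - \left(4 - \left(-18\right)^{2}\right)} = \frac{1}{-104 + \left(-4 + 324\right)} = \frac{1}{-104 + 320} = \frac{1}{216}$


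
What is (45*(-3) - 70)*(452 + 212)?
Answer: -136120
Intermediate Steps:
(45*(-3) - 70)*(452 + 212) = (-135 - 70)*664 = -205*664 = -136120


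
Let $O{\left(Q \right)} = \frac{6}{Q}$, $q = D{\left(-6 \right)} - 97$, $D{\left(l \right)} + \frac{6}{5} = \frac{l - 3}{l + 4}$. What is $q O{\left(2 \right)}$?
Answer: $- \frac{2811}{10} \approx -281.1$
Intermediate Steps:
$D{\left(l \right)} = - \frac{6}{5} + \frac{-3 + l}{4 + l}$ ($D{\left(l \right)} = - \frac{6}{5} + \frac{l - 3}{l + 4} = - \frac{6}{5} + \frac{-3 + l}{4 + l}$)
$q = - \frac{937}{10}$ ($q = \frac{-39 - -6}{5 \left(4 - 6\right)} - 97 = \frac{-39 + 6}{5 \left(-2\right)} - 97 = \frac{1}{5} \left(- \frac{1}{2}\right) \left(-33\right) - 97 = \frac{33}{10} - 97 = - \frac{937}{10} \approx -93.7$)
$q O{\left(2 \right)} = - \frac{937 \cdot \frac{6}{2}}{10} = - \frac{937 \cdot 6 \cdot \frac{1}{2}}{10} = \left(- \frac{937}{10}\right) 3 = - \frac{2811}{10}$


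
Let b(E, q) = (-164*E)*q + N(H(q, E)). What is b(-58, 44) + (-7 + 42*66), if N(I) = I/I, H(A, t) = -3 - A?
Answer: 421294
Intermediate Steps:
N(I) = 1
b(E, q) = 1 - 164*E*q (b(E, q) = (-164*E)*q + 1 = -164*E*q + 1 = 1 - 164*E*q)
b(-58, 44) + (-7 + 42*66) = (1 - 164*(-58)*44) + (-7 + 42*66) = (1 + 418528) + (-7 + 2772) = 418529 + 2765 = 421294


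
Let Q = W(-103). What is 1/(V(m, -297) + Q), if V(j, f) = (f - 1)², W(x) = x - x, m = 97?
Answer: 1/88804 ≈ 1.1261e-5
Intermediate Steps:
W(x) = 0
V(j, f) = (-1 + f)²
Q = 0
1/(V(m, -297) + Q) = 1/((-1 - 297)² + 0) = 1/((-298)² + 0) = 1/(88804 + 0) = 1/88804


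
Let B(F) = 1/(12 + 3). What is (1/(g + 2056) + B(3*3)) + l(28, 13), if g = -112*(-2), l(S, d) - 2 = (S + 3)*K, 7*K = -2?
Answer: -36123/5320 ≈ -6.7900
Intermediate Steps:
K = -2/7 (K = (1/7)*(-2) = -2/7 ≈ -0.28571)
l(S, d) = 8/7 - 2*S/7 (l(S, d) = 2 + (S + 3)*(-2/7) = 2 + (3 + S)*(-2/7) = 2 + (-6/7 - 2*S/7) = 8/7 - 2*S/7)
B(F) = 1/15
g = 224
(1/(g + 2056) + B(3*3)) + l(28, 13) = (1/(224 + 2056) + 1/15) + (8/7 - 2/7*28) = (1/2280 + 1/15) + (8/7 - 8) = (1/2280 + 1/15) - 48/7 = 51/760 - 48/7 = -36123/5320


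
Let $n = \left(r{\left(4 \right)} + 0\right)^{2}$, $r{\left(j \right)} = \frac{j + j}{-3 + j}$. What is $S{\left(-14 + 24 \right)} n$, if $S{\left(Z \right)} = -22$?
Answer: $-1408$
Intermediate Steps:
$r{\left(j \right)} = \frac{2 j}{-3 + j}$
$n = 64$ ($n = \left(2 \cdot 4 \frac{1}{-3 + 4} + 0\right)^{2} = \left(2 \cdot 4 \cdot 1^{-1} + 0\right)^{2} = \left(2 \cdot 4 \cdot 1 + 0\right)^{2} = \left(8 + 0\right)^{2} = 8^{2} = 64$)
$S{\left(-14 + 24 \right)} n = \left(-22\right) 64 = -1408$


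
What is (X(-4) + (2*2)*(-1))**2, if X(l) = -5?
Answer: 81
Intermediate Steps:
(X(-4) + (2*2)*(-1))**2 = (-5 + (2*2)*(-1))**2 = (-5 + 4*(-1))**2 = (-5 - 4)**2 = (-9)**2 = 81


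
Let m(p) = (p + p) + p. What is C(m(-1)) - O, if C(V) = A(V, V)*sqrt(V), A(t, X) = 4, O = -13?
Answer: 13 + 4*I*sqrt(3) ≈ 13.0 + 6.9282*I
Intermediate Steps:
m(p) = 3*p (m(p) = 2*p + p = 3*p)
C(V) = 4*sqrt(V)
C(m(-1)) - O = 4*sqrt(3*(-1)) - 1*(-13) = 4*sqrt(-3) + 13 = 4*(I*sqrt(3)) + 13 = 4*I*sqrt(3) + 13 = 13 + 4*I*sqrt(3)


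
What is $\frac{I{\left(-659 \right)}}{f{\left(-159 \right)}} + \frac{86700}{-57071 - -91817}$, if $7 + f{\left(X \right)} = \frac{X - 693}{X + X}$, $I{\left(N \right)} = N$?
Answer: $\frac{205571307}{1326139} \approx 155.01$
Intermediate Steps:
$f{\left(X \right)} = -7 + \frac{-693 + X}{2 X}$ ($f{\left(X \right)} = -7 + \frac{X - 693}{X + X} = -7 + \frac{-693 + X}{2 X}$)
$\frac{I{\left(-659 \right)}}{f{\left(-159 \right)}} + \frac{86700}{-57071 - -91817} = - \frac{659}{\frac{1}{2} \frac{1}{-159} \left(-693 - -2067\right)} + \frac{86700}{-57071 - -91817} = - \frac{659}{\frac{1}{2} \left(- \frac{1}{159}\right) \left(-693 + 2067\right)} + \frac{86700}{-57071 + 91817} = - \frac{659}{\frac{1}{2} \left(- \frac{1}{159}\right) 1374} + \frac{86700}{34746} = - \frac{659}{- \frac{229}{53}} + 86700 \cdot \frac{1}{34746} = \left(-659\right) \left(- \frac{53}{229}\right) + \frac{14450}{5791} = \frac{34927}{229} + \frac{14450}{5791} = \frac{205571307}{1326139}$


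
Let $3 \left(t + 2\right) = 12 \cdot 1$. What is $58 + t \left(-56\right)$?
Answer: $-54$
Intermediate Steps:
$t = 2$ ($t = -2 + \frac{12 \cdot 1}{3} = -2 + \frac{1}{3} \cdot 12 = -2 + 4 = 2$)
$58 + t \left(-56\right) = 58 + 2 \left(-56\right) = 58 - 112 = -54$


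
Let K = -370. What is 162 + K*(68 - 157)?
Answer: 33092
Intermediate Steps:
162 + K*(68 - 157) = 162 - 370*(68 - 157) = 162 - 370*(-89) = 162 + 32930 = 33092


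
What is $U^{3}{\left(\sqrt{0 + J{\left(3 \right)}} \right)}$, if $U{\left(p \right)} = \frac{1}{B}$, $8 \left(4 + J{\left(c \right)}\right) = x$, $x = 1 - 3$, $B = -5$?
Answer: $- \frac{1}{125} \approx -0.008$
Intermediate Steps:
$x = -2$ ($x = 1 - 3 = -2$)
$J{\left(c \right)} = - \frac{17}{4}$ ($J{\left(c \right)} = -4 + \frac{1}{8} \left(-2\right) = -4 - \frac{1}{4} = - \frac{17}{4}$)
$U{\left(p \right)} = - \frac{1}{5}$ ($U{\left(p \right)} = \frac{1}{-5} = - \frac{1}{5}$)
$U^{3}{\left(\sqrt{0 + J{\left(3 \right)}} \right)} = \left(- \frac{1}{5}\right)^{3} = - \frac{1}{125}$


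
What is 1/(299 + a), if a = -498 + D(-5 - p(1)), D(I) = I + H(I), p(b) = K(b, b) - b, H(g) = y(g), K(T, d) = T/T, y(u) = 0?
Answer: -1/204 ≈ -0.0049020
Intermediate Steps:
K(T, d) = 1
H(g) = 0
p(b) = 1 - b
D(I) = I (D(I) = I + 0 = I)
a = -503 (a = -498 + (-5 - (1 - 1*1)) = -498 + (-5 - (1 - 1)) = -498 + (-5 - 1*0) = -498 + (-5 + 0) = -498 - 5 = -503)
1/(299 + a) = 1/(299 - 503) = 1/(-204) = -1/204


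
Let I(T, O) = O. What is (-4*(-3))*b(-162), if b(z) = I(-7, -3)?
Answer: -36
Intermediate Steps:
b(z) = -3
(-4*(-3))*b(-162) = -4*(-3)*(-3) = 12*(-3) = -36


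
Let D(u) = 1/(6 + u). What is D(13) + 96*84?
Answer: 153217/19 ≈ 8064.1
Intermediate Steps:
D(13) + 96*84 = 1/(6 + 13) + 96*84 = 1/19 + 8064 = 153217/19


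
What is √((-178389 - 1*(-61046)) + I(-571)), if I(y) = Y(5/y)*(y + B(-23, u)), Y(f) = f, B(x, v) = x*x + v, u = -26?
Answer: I*√38258434923/571 ≈ 342.55*I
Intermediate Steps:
B(x, v) = v + x² (B(x, v) = x² + v = v + x²)
I(y) = 5*(503 + y)/y (I(y) = (5/y)*(y + (-26 + (-23)²)) = (5/y)*(y + (-26 + 529)) = (5/y)*(y + 503) = (5/y)*(503 + y) = 5*(503 + y)/y)
√((-178389 - 1*(-61046)) + I(-571)) = √((-178389 - 1*(-61046)) + (5 + 2515/(-571))) = √((-178389 + 61046) + (5 + 2515*(-1/571))) = √(-117343 + (5 - 2515/571)) = √(-117343 + 340/571) = √(-67002513/571) = I*√38258434923/571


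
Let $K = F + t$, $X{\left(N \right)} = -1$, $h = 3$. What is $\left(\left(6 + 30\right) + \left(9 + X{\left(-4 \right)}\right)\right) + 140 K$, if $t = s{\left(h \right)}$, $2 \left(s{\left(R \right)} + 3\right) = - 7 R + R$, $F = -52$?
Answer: $-8916$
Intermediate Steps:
$s{\left(R \right)} = -3 - 3 R$ ($s{\left(R \right)} = -3 + \frac{- 7 R + R}{2} = -3 + \frac{\left(-6\right) R}{2} = -3 - 3 R$)
$t = -12$ ($t = -3 - 9 = -12$)
$K = -64$ ($K = -52 - 12 = -64$)
$\left(\left(6 + 30\right) + \left(9 + X{\left(-4 \right)}\right)\right) + 140 K = \left(\left(6 + 30\right) + \left(9 - 1\right)\right) + 140 \left(-64\right) = \left(36 + 8\right) - 8960 = 44 - 8960 = -8916$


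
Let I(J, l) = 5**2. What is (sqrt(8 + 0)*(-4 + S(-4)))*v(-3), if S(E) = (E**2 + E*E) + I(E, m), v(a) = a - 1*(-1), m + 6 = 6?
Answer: -212*sqrt(2) ≈ -299.81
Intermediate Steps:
m = 0 (m = -6 + 6 = 0)
I(J, l) = 25
v(a) = 1 + a (v(a) = a + 1 = 1 + a)
S(E) = 25 + 2*E**2 (S(E) = (E**2 + E*E) + 25 = (E**2 + E**2) + 25 = 2*E**2 + 25 = 25 + 2*E**2)
(sqrt(8 + 0)*(-4 + S(-4)))*v(-3) = (sqrt(8 + 0)*(-4 + (25 + 2*(-4)**2)))*(1 - 3) = (sqrt(8)*(-4 + (25 + 2*16)))*(-2) = ((2*sqrt(2))*(-4 + (25 + 32)))*(-2) = ((2*sqrt(2))*(-4 + 57))*(-2) = ((2*sqrt(2))*53)*(-2) = (106*sqrt(2))*(-2) = -212*sqrt(2)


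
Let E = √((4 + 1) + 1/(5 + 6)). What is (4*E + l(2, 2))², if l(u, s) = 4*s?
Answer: 1600/11 + 128*√154/11 ≈ 289.86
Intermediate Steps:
E = 2*√154/11 (E = √(5 + 1/11) = √(56/11) = 2*√154/11 ≈ 2.2563)
(4*E + l(2, 2))² = (4*(2*√154/11) + 4*2)² = (8*√154/11 + 8)² = (8 + 8*√154/11)²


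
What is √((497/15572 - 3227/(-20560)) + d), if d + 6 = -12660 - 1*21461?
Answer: I*√13664405903640636845/20010020 ≈ 184.73*I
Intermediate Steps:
d = -34127 (d = -6 + (-12660 - 1*21461) = -6 + (-12660 - 21461) = -6 - 34121 = -34127)
√((497/15572 - 3227/(-20560)) + d) = √((497/15572 - 3227/(-20560)) - 34127) = √((497*(1/15572) - 3227*(-1/20560)) - 34127) = √((497/15572 + 3227/20560) - 34127) = √(15117291/80040080 - 34127) = √(-2731512692869/80040080) = I*√13664405903640636845/20010020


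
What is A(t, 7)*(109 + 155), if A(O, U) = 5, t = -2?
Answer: 1320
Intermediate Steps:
A(t, 7)*(109 + 155) = 5*(109 + 155) = 5*264 = 1320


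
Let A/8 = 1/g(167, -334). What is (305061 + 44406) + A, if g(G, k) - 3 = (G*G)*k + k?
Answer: 3255374918011/9315257 ≈ 3.4947e+5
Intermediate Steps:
g(G, k) = 3 + k + k*G² (g(G, k) = 3 + ((G*G)*k + k) = 3 + (G²*k + k) = 3 + (k*G² + k) = 3 + (k + k*G²) = 3 + k + k*G²)
A = -8/9315257 (A = 8/(3 - 334 - 334*167²) = 8/(3 - 334 - 334*27889) = 8/(3 - 334 - 9314926) = 8/(-9315257) = 8*(-1/9315257) = -8/9315257 ≈ -8.5881e-7)
(305061 + 44406) + A = (305061 + 44406) - 8/9315257 = 349467 - 8/9315257 = 3255374918011/9315257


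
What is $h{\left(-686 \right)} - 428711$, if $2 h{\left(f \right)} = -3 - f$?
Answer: $- \frac{856739}{2} \approx -4.2837 \cdot 10^{5}$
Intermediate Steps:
$h{\left(f \right)} = - \frac{3}{2} - \frac{f}{2}$ ($h{\left(f \right)} = \frac{-3 - f}{2} = - \frac{3}{2} - \frac{f}{2}$)
$h{\left(-686 \right)} - 428711 = \left(- \frac{3}{2} - -343\right) - 428711 = \left(- \frac{3}{2} + 343\right) - 428711 = \frac{683}{2} - 428711 = - \frac{856739}{2}$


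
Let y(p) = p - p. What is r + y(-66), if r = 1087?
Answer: 1087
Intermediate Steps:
y(p) = 0
r + y(-66) = 1087 + 0 = 1087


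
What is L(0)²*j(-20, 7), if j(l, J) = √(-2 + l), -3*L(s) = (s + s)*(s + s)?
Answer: 0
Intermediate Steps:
L(s) = -4*s²/3 (L(s) = -(s + s)*(s + s)/3 = -2*s*2*s/3 = -4*s²/3)
L(0)²*j(-20, 7) = (-4/3*0²)²*√(-2 - 20) = (-4/3*0)²*√(-22) = 0²*(I*√22) = 0*(I*√22) = 0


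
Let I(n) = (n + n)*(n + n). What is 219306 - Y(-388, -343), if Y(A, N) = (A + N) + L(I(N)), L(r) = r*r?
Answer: -221460375179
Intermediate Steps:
I(n) = 4*n² (I(n) = (2*n)*(2*n) = 4*n²)
L(r) = r²
Y(A, N) = A + N + 16*N⁴ (Y(A, N) = (A + N) + (4*N²)² = (A + N) + 16*N⁴ = A + N + 16*N⁴)
219306 - Y(-388, -343) = 219306 - (-388 - 343 + 16*(-343)⁴) = 219306 - (-388 - 343 + 16*13841287201) = 219306 - (-388 - 343 + 221460595216) = 219306 - 1*221460594485 = 219306 - 221460594485 = -221460375179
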